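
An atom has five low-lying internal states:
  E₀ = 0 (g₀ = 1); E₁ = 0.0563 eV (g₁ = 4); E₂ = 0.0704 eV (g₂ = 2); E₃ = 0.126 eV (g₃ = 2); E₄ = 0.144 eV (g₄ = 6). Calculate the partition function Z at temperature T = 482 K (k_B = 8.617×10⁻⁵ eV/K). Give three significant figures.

Z = 2.68

k_BT = 8.617×10⁻⁵ × 482 K = 0.041534 eV.
Eᵢ/kT = 0, 1.3555, 1.6950, 3.0337, 3.4670.
Z = Σ gᵢe^(−Eᵢ/kT) = 1·e^(−0) + 4·e^(−1.3555) + 2·e^(−1.6950) + 2·e^(−3.0337) + 6·e^(−3.4670) = 1.0000 + 1.0313 + 0.36720 + 0.096274 + 0.18726 = 2.6820.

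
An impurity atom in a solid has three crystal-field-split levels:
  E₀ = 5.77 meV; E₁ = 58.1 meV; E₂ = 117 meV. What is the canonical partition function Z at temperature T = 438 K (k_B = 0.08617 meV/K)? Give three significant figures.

k_BT = 0.08617 × 438 K = 37.742 meV.
Eᵢ/kT = 0.15288, 1.5394, 3.1000.
Z = Σ e^(−Eᵢ/kT) = e^(−0.15288) + e^(−1.5394) + e^(−3.1000) = 0.85823 + 0.21451 + 0.045049 = 1.1178.

Z = 1.12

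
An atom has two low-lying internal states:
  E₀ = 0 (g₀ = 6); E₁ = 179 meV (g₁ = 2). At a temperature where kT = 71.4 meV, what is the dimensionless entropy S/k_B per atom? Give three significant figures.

Eᵢ/kT = 0, 2.5070.
Z = Σ gᵢe^(−Eᵢ/kT) = 6·e^(−0) + 2·e^(−2.5070) = 6.0000 + 0.16302 = 6.1630.
⟨E⟩ = Σ EᵢPᵢ = 4.7348 meV.
S/k_B = ln Z + ⟨E⟩/kT = ln(6.1630) + 4.7348/71.4 = 1.8186 + 0.066314 = 1.88.

1.88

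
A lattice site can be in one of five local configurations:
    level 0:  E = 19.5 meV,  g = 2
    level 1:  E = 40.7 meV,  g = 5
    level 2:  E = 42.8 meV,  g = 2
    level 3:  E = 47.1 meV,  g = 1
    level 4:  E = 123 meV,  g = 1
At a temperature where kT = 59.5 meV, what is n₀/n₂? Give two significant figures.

1.5

n₀/n₂ = (g₀/g₂) exp[−(E₀−E₂)/kT] = (2/2) × exp(−(-23.3 meV)/(59.5 meV)) = (2/2) × exp(0.3916) = 1.5.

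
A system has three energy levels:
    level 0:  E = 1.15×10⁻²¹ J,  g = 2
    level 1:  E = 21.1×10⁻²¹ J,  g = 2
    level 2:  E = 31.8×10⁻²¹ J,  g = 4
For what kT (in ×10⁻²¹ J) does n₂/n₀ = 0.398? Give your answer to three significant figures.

19.0 ×10⁻²¹ J

n₂/n₀ = (g₂/g₀) exp[−(E₂−E₀)/kT] = 0.398.
⇒ (E₂−E₀)/kT = ln((4/2)/0.398) = ln(5.0251) = 1.6144.
kT = 30.65 ×10⁻²¹ J / 1.6144 = 19.0 ×10⁻²¹ J.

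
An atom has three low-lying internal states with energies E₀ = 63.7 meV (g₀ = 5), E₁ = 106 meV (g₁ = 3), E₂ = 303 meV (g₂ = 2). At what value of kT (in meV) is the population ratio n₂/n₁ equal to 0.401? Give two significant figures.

390 meV

n₂/n₁ = (g₂/g₁) exp[−(E₂−E₁)/kT] = 0.401.
⇒ (E₂−E₁)/kT = ln((2/3)/0.401) = ln(1.663) = 0.5086.
kT = 197 meV / 0.5086 = 390 meV.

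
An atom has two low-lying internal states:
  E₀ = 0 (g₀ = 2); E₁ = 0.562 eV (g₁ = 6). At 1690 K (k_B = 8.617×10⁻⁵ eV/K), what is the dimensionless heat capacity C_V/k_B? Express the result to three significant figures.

k_BT = 8.617×10⁻⁵ × 1690 K = 0.14563 eV.
Eᵢ/kT = 0, 3.8591.
Z = Σ gᵢe^(−Eᵢ/kT) = 2·e^(−0) + 6·e^(−3.8591) = 2.0000 + 0.12652 = 2.1265.
⟨E⟩ = 0.033437 eV, ⟨E²⟩ = 0.018792 eV².
C_V/k_B = (⟨E²⟩ − ⟨E⟩²)/(kT)² = (0.018792 − 0.0011180)/0.021208 = 0.833.

0.833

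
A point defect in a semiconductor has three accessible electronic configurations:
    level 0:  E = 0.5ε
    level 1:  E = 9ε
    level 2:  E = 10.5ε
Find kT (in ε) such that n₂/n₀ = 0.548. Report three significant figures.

n₂/n₀ = exp[−(E₂−E₀)/kT] = 0.548.
⇒ (E₂−E₀)/kT = ln(1/0.548) = ln(1.8248) = 0.60147.
kT = 10.0ε / 0.60147 = 16.6 ε.

16.6 ε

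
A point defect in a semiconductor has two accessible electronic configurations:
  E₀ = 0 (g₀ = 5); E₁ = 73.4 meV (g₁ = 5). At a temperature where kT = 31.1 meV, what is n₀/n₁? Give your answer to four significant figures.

n₀/n₁ = (g₀/g₁) exp[−(E₀−E₁)/kT] = (5/5) × exp(−(-73.4 meV)/(31.1 meV)) = (5/5) × exp(2.36013) = 10.59.

10.59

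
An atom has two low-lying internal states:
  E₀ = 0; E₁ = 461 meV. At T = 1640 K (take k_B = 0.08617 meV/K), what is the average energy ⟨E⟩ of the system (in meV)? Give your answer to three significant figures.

17.0 meV

k_BT = 0.08617 × 1640 K = 141.32 meV.
Eᵢ/kT = 0, 3.2621.
Z = Σ e^(−Eᵢ/kT) = e^(−0) + e^(−3.2621) = 1.0000 + 0.038308 = 1.0383.
⟨E⟩ = Σ Eᵢ e^(−Eᵢ/kT) / Z = (0·1.0000 + 461·0.038308) / 1.0383 = 17.0 meV.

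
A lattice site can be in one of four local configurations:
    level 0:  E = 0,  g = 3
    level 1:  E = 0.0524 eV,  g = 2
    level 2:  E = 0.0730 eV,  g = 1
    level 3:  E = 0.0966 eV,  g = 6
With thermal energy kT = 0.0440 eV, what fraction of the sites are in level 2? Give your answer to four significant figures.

Eᵢ/kT = 0, 1.19091, 1.65909, 2.19545.
Z = Σ gᵢe^(−Eᵢ/kT) = 3·e^(−0) + 2·e^(−1.19091) + 1·e^(−1.65909) + 6·e^(−2.19545) = 3.00000 + 0.607889 + 0.190312 + 0.667851 = 4.46605.
P₂ = g₂ e^(−E₂/kT) / Z = 0.190312/4.46605 = 0.04261.

0.04261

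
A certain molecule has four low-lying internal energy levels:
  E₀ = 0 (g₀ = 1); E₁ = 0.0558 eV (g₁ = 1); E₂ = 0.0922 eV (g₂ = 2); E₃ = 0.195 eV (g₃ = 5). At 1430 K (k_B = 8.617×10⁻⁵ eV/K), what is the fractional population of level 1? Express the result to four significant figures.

0.1762

k_BT = 8.617×10⁻⁵ × 1430 K = 0.123223 eV.
Eᵢ/kT = 0, 0.452838, 0.748237, 1.58250.
Z = Σ gᵢe^(−Eᵢ/kT) = 1·e^(−0) + 1·e^(−0.452838) + 2·e^(−0.748237) + 5·e^(−1.58250) = 1.00000 + 0.635821 + 0.946400 + 1.02730 = 3.60952.
P₁ = g₁ e^(−E₁/kT) / Z = 0.635821/3.60952 = 0.1762.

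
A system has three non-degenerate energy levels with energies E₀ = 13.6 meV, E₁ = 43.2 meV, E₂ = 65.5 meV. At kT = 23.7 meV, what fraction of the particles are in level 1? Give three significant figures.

Eᵢ/kT = 0.57384, 1.8228, 2.7637.
Z = Σ e^(−Eᵢ/kT) = e^(−0.57384) + e^(−1.8228) + e^(−2.7637) = 0.56336 + 0.16157 + 0.063058 = 0.78799.
P₁ = e^(−E₁/kT) / Z = 0.16157/0.78799 = 0.205.

0.205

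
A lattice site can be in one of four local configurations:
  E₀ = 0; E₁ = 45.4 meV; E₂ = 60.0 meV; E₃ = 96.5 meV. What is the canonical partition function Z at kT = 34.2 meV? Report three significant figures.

Eᵢ/kT = 0, 1.3275, 1.7544, 2.8216.
Z = Σ e^(−Eᵢ/kT) = e^(−0) + e^(−1.3275) + e^(−1.7544) + e^(−2.8216) = 1.0000 + 0.26514 + 0.17301 + 0.059511 = 1.4977.

Z = 1.50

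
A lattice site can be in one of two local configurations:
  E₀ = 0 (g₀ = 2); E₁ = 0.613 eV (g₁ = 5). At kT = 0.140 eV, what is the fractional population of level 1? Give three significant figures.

0.0304

Eᵢ/kT = 0, 4.3786.
Z = Σ gᵢe^(−Eᵢ/kT) = 2·e^(−0) + 5·e^(−4.3786) = 2.0000 + 0.062715 = 2.0627.
P₁ = g₁ e^(−E₁/kT) / Z = 0.062715/2.0627 = 0.0304.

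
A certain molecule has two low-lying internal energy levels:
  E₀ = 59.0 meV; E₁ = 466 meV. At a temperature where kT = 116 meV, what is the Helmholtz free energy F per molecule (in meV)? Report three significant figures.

55.6 meV

Eᵢ/kT = 0.50862, 4.0172.
Z = Σ e^(−Eᵢ/kT) = e^(−0.50862) + e^(−4.0172) = 0.60132 + 0.018003 = 0.61932.
F = −kT ln Z = −116 × ln(0.61932) = −116 × -0.47913 = 55.6 meV.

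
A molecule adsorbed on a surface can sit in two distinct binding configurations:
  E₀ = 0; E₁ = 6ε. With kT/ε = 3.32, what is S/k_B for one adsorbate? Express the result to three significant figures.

0.407

Eᵢ/kT = 0, 1.8072.
Z = Σ e^(−Eᵢ/kT) = e^(−0) + e^(−1.8072) = 1.0000 + 0.16411 = 1.1641.
⟨E⟩ = Σ EᵢPᵢ = 0.84586 ε.
S/k_B = ln Z + ⟨E⟩/kT = ln(1.1641) + 0.84586/3.32 = 0.15195 + 0.25478 = 0.407.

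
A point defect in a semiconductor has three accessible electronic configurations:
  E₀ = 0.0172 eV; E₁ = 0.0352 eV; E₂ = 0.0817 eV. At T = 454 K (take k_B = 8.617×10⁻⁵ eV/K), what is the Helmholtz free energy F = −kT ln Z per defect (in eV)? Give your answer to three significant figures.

-0.00630 eV

k_BT = 8.617×10⁻⁵ × 454 K = 0.039121 eV.
Eᵢ/kT = 0.43966, 0.89977, 2.0884.
Z = Σ e^(−Eᵢ/kT) = e^(−0.43966) + e^(−0.89977) + e^(−2.0884) = 0.64426 + 0.40666 + 0.12389 = 1.1748.
F = −kT ln Z = −0.039121 × ln(1.1748) = −0.039121 × 0.16110 = -0.00630 eV.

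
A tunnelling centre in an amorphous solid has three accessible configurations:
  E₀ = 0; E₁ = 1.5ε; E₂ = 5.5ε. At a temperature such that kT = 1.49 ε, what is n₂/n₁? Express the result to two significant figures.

n₂/n₁ = exp[−(E₂−E₁)/kT] = exp(−(4.0ε)/(1.49ε)) = exp(-2.685) = 0.068.

0.068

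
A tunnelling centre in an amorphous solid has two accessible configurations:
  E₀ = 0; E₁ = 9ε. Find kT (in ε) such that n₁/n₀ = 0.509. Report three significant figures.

n₁/n₀ = exp[−(E₁−E₀)/kT] = 0.509.
⇒ (E₁−E₀)/kT = ln(1/0.509) = ln(1.9646) = 0.67529.
kT = 9ε / 0.67529 = 13.3 ε.

13.3 ε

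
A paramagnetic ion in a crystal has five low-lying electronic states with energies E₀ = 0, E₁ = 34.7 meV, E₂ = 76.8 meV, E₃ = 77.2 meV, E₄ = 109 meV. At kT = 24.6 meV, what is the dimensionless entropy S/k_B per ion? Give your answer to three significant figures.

0.794

Eᵢ/kT = 0, 1.4106, 3.1220, 3.1382, 4.4309.
Z = Σ e^(−Eᵢ/kT) = e^(−0) + e^(−1.4106) + e^(−3.1220) + e^(−3.1382) + e^(−4.4309) = 1.0000 + 0.24400 + 0.044069 + 0.043361 + 0.011904 = 1.3433.
⟨E⟩ = Σ EᵢPᵢ = 12.280 meV.
S/k_B = ln Z + ⟨E⟩/kT = ln(1.3433) + 12.280/24.6 = 0.29513 + 0.49919 = 0.794.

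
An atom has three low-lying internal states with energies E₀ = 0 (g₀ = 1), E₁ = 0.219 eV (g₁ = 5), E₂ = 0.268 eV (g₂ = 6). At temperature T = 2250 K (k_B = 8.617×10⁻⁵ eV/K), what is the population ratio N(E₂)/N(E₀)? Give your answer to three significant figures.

k_BT = 8.617×10⁻⁵ × 2250 K = 0.19388 eV.
n₂/n₀ = (g₂/g₀) exp[−(E₂−E₀)/kT] = (6/1) × exp(−(0.268 eV)/(0.19388 eV)) = (6/1) × exp(-1.3823) = 1.51.

1.51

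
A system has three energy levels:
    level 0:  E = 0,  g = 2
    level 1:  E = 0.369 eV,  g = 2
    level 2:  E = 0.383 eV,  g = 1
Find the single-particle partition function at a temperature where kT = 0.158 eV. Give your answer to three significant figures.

Eᵢ/kT = 0, 2.3354, 2.4241.
Z = Σ gᵢe^(−Eᵢ/kT) = 2·e^(−0) + 2·e^(−2.3354) + 1·e^(−2.4241) = 2.0000 + 0.19354 + 0.088558 = 2.2821.

Z = 2.28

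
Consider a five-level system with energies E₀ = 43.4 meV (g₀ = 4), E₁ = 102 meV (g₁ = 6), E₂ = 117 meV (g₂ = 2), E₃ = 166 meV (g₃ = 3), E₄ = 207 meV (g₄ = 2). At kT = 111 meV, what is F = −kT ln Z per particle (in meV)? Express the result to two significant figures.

-210 meV

Eᵢ/kT = 0.3910, 0.9189, 1.054, 1.495, 1.865.
Z = Σ gᵢe^(−Eᵢ/kT) = 4·e^(−0.3910) + 6·e^(−0.9189) + 2·e^(−1.054) + 3·e^(−1.495) + 2·e^(−1.865) = 2.706 + 2.394 + 0.6971 + 0.6727 + 0.3098 = 6.780.
F = −kT ln Z = −111 × ln(6.780) = −111 × 1.914 = -210 meV.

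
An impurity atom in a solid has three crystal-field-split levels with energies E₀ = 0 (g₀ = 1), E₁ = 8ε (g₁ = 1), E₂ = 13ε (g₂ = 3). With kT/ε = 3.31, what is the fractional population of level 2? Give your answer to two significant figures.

0.051

Eᵢ/kT = 0, 2.417, 3.927.
Z = Σ gᵢe^(−Eᵢ/kT) = 1·e^(−0) + 1·e^(−2.417) + 3·e^(−3.927) = 1.000 + 0.08919 + 0.05911 = 1.148.
P₂ = g₂ e^(−E₂/kT) / Z = 0.05911/1.148 = 0.051.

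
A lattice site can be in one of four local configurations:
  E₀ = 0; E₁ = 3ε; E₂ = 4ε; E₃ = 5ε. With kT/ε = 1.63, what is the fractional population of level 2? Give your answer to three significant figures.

Eᵢ/kT = 0, 1.8405, 2.4540, 3.0675.
Z = Σ e^(−Eᵢ/kT) = e^(−0) + e^(−1.8405) + e^(−2.4540) + e^(−3.0675) = 1.0000 + 0.15874 + 0.085949 + 0.046537 = 1.2912.
P₂ = e^(−E₂/kT) / Z = 0.085949/1.2912 = 0.0666.

0.0666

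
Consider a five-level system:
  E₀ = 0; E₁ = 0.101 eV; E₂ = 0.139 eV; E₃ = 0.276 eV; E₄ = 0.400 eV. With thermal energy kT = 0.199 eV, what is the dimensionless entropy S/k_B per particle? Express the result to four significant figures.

Eᵢ/kT = 0, 0.507538, 0.698492, 1.38693, 2.01005.
Z = Σ e^(−Eᵢ/kT) = e^(−0) + e^(−0.507538) + e^(−0.698492) + e^(−1.38693) + e^(−2.01005) = 1.00000 + 0.601976 + 0.497335 + 0.249841 + 0.133982 = 2.48313.
⟨E⟩ = Σ EᵢPᵢ = 0.101677 eV.
S/k_B = ln Z + ⟨E⟩/kT = ln(2.48313) + 0.101677/0.199 = 0.909520 + 0.510940 = 1.420.

1.420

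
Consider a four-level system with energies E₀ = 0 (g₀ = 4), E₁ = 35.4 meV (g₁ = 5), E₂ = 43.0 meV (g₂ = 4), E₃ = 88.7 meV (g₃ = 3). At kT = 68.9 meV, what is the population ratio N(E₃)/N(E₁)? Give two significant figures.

n₃/n₁ = (g₃/g₁) exp[−(E₃−E₁)/kT] = (3/5) × exp(−(53.3 meV)/(68.9 meV)) = (3/5) × exp(-0.7736) = 0.28.

0.28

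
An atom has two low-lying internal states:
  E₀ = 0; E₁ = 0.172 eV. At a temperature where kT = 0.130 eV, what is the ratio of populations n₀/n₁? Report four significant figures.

3.755

n₀/n₁ = exp[−(E₀−E₁)/kT] = exp(−(-0.172 eV)/(0.130 eV)) = exp(1.32308) = 3.755.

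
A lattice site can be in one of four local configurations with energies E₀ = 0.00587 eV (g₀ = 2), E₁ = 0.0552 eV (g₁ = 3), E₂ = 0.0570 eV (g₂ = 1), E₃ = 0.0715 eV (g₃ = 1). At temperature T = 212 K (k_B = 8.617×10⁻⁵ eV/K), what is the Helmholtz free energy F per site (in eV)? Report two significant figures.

k_BT = 8.617×10⁻⁵ × 212 K = 0.01827 eV.
Eᵢ/kT = 0.3213, 3.021, 3.120, 3.914.
Z = Σ gᵢe^(−Eᵢ/kT) = 2·e^(−0.3213) + 3·e^(−3.021) + 1·e^(−3.120) + 1·e^(−3.914) = 1.450 + 0.1463 + 0.04416 + 0.01996 = 1.660.
F = −kT ln Z = −0.01827 × ln(1.660) = −0.01827 × 0.5068 = -0.0093 eV.

-0.0093 eV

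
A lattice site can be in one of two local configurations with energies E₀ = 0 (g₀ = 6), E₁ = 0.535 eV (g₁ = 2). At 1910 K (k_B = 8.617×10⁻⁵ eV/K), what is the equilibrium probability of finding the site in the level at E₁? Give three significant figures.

0.0128

k_BT = 8.617×10⁻⁵ × 1910 K = 0.16458 eV.
Eᵢ/kT = 0, 3.2507.
Z = Σ gᵢe^(−Eᵢ/kT) = 6·e^(−0) + 2·e^(−3.2507) = 6.0000 + 0.077494 = 6.0775.
P₁ = g₁ e^(−E₁/kT) / Z = 0.077494/6.0775 = 0.0128.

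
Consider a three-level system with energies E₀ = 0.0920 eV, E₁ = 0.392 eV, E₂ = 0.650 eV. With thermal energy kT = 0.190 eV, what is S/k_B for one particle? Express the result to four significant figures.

Eᵢ/kT = 0.484211, 2.06316, 3.42105.
Z = Σ e^(−Eᵢ/kT) = e^(−0.484211) + e^(−2.06316) + e^(−3.42105) = 0.616183 + 0.127052 + 0.0326781 = 0.775913.
⟨E⟩ = Σ EᵢPᵢ = 0.164624 eV.
S/k_B = ln Z + ⟨E⟩/kT = ln(0.775913) + 0.164624/0.190 = -0.253715 + 0.866442 = 0.6127.

0.6127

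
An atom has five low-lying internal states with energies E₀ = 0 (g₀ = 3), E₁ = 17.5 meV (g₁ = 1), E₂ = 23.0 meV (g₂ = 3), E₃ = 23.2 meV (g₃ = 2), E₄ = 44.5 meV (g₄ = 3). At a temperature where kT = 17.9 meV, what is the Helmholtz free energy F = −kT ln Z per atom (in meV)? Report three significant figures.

-28.8 meV

Eᵢ/kT = 0, 0.97765, 1.2849, 1.2961, 2.4860.
Z = Σ gᵢe^(−Eᵢ/kT) = 3·e^(−0) + 1·e^(−0.97765) + 3·e^(−1.2849) + 2·e^(−1.2961) + 3·e^(−2.4860) = 3.0000 + 0.37619 + 0.83003 + 0.54719 + 0.24973 = 5.0031.
F = −kT ln Z = −17.9 × ln(5.0031) = −17.9 × 1.6101 = -28.8 meV.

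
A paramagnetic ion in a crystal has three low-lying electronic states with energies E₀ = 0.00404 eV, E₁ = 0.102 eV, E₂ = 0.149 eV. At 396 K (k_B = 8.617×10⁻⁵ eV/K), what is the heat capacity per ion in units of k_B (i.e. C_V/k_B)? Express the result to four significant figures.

k_BT = 8.617×10⁻⁵ × 396 K = 0.0341233 eV.
Eᵢ/kT = 0.118394, 2.98916, 4.36652.
Z = Σ e^(−Eᵢ/kT) = e^(−0.118394) + e^(−2.98916) + e^(−4.36652) = 0.888346 + 0.0503297 + 0.0126953 = 0.951371.
⟨E⟩ = 0.0111567 eV, ⟨E²⟩ = 0.000861891 eV².
C_V/k_B = (⟨E²⟩ − ⟨E⟩²)/(kT)² = (0.000861891 − 0.000124472)/0.00116440 = 0.6333.

0.6333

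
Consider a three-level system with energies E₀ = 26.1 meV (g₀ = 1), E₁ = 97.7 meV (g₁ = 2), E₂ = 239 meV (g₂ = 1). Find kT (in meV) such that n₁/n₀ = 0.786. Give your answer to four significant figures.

76.66 meV

n₁/n₀ = (g₁/g₀) exp[−(E₁−E₀)/kT] = 0.786.
⇒ (E₁−E₀)/kT = ln((2/1)/0.786) = ln(2.54453) = 0.933946.
kT = 71.6 meV / 0.933946 = 76.66 meV.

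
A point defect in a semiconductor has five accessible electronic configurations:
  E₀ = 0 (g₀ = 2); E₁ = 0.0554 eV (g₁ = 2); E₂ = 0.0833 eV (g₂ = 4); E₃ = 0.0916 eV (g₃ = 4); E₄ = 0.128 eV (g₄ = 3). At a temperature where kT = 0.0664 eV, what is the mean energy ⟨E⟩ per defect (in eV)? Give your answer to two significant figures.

Eᵢ/kT = 0, 0.8343, 1.255, 1.380, 1.928.
Z = Σ gᵢe^(−Eᵢ/kT) = 2·e^(−0) + 2·e^(−0.8343) + 4·e^(−1.255) + 4·e^(−1.380) + 3·e^(−1.928) = 2.000 + 0.8684 + 1.140 + 1.006 + 0.4363 = 5.451.
⟨E⟩ = Σ Eᵢ gᵢe^(−Eᵢ/kT) / Z = (0·2.000 + 0.0554·0.8684 + 0.0833·1.140 + 0.0916·1.006 + 0.128·0.4363) / 5.451 = 0.053 eV.

0.053 eV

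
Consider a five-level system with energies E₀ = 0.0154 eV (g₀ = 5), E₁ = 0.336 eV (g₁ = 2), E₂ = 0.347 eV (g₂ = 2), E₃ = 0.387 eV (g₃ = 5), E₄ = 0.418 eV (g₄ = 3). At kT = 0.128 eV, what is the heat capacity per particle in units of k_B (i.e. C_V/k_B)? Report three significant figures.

Eᵢ/kT = 0.12031, 2.6250, 2.7109, 3.0234, 3.2656.
Z = Σ gᵢe^(−Eᵢ/kT) = 5·e^(−0.12031) + 2·e^(−2.6250) + 2·e^(−2.7109) + 5·e^(−3.0234) + 3·e^(−3.2656) = 4.4332 + 0.14488 + 0.13295 + 0.24318 + 0.11452 = 5.0687.
⟨E⟩ = 0.060186 eV, ⟨E²⟩ = 0.017726 eV².
C_V/k_B = (⟨E²⟩ − ⟨E⟩²)/(kT)² = (0.017726 − 0.0036224)/0.016384 = 0.861.

0.861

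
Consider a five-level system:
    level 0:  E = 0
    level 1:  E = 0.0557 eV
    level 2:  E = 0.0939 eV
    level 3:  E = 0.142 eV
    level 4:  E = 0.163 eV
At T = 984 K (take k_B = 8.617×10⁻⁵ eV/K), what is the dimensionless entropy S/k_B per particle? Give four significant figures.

1.377

k_BT = 8.617×10⁻⁵ × 984 K = 0.0847913 eV.
Eᵢ/kT = 0, 0.656907, 1.10742, 1.67470, 1.92237.
Z = Σ e^(−Eᵢ/kT) = e^(−0) + e^(−0.656907) + e^(−1.10742) + e^(−1.67470) + e^(−1.92237) = 1.00000 + 0.518452 + 0.330410 + 0.187364 + 0.146260 = 2.18249.
⟨E⟩ = Σ EᵢPᵢ = 0.0505612 eV.
S/k_B = ln Z + ⟨E⟩/kT = ln(2.18249) + 0.0505612/0.0847913 = 0.780466 + 0.596302 = 1.377.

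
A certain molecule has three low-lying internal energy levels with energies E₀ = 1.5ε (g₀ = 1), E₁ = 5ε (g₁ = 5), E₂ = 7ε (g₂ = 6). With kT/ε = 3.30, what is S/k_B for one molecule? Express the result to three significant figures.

Eᵢ/kT = 0.45455, 1.5152, 2.1212.
Z = Σ gᵢe^(−Eᵢ/kT) = 1·e^(−0.45455) + 5·e^(−1.5152) + 6·e^(−2.1212) = 0.63473 + 1.0988 + 0.71933 = 2.4529.
⟨E⟩ = Σ EᵢPᵢ = 4.6807 ε.
S/k_B = ln Z + ⟨E⟩/kT = ln(2.4529) + 4.6807/3.30 = 0.89727 + 1.4184 = 2.32.

2.32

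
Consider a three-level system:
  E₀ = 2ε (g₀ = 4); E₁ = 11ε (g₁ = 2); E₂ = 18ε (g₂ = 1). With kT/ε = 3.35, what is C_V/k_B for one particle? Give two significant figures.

Eᵢ/kT = 0.5970, 3.284, 5.373.
Z = Σ gᵢe^(−Eᵢ/kT) = 4·e^(−0.5970) + 2·e^(−3.284) + 1·e^(−5.373) = 2.202 + 0.07496 + 0.004640 = 2.282.
⟨E⟩ = 2.328 ε, ⟨E²⟩ = 8.493 ε².
C_V/k_B = (⟨E²⟩ − ⟨E⟩²)/(kT)² = (8.493 − 5.420)/11.22 = 0.27.

0.27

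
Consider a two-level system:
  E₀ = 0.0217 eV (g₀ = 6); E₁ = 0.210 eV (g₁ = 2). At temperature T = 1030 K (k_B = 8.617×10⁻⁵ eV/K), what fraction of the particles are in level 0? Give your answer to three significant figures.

k_BT = 8.617×10⁻⁵ × 1030 K = 0.088755 eV.
Eᵢ/kT = 0.24449, 2.3661.
Z = Σ gᵢe^(−Eᵢ/kT) = 6·e^(−0.24449) + 2·e^(−2.3661) = 4.6986 + 0.18769 = 4.8863.
P₀ = g₀ e^(−E₀/kT) / Z = 4.6986/4.8863 = 0.962.

0.962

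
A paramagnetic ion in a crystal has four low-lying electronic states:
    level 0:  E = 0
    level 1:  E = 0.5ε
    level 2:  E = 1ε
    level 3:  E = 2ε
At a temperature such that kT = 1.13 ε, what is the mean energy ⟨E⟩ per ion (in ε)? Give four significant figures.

0.4829 ε

Eᵢ/kT = 0, 0.442478, 0.884956, 1.76991.
Z = Σ e^(−Eᵢ/kT) = e^(−0) + e^(−0.442478) + e^(−0.884956) + e^(−1.76991) = 1.00000 + 0.642442 + 0.412732 + 0.170348 = 2.22552.
⟨E⟩ = Σ Eᵢ e^(−Eᵢ/kT) / Z = (0·1.00000 + 0.5·0.642442 + 1·0.412732 + 2·0.170348) / 2.22552 = 0.4829 ε.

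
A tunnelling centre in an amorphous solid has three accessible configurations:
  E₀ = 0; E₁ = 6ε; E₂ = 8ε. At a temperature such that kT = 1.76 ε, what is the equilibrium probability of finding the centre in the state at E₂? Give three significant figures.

0.0102

Eᵢ/kT = 0, 3.4091, 4.5455.
Z = Σ e^(−Eᵢ/kT) = e^(−0) + e^(−3.4091) + e^(−4.5455) = 1.0000 + 0.033071 + 0.010615 = 1.0437.
P₂ = e^(−E₂/kT) / Z = 0.010615/1.0437 = 0.0102.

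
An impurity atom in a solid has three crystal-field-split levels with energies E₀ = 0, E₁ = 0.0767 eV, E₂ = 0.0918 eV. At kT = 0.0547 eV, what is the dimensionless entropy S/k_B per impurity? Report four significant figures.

0.8191

Eᵢ/kT = 0, 1.40219, 1.67824.
Z = Σ e^(−Eᵢ/kT) = e^(−0) + e^(−1.40219) + e^(−1.67824) = 1.00000 + 0.246058 + 0.186702 = 1.43276.
⟨E⟩ = Σ EᵢPᵢ = 0.0251346 eV.
S/k_B = ln Z + ⟨E⟩/kT = ln(1.43276) + 0.0251346/0.0547 = 0.359603 + 0.459499 = 0.8191.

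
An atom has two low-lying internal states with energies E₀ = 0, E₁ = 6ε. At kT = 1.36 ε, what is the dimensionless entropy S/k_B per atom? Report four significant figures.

Eᵢ/kT = 0, 4.41176.
Z = Σ e^(−Eᵢ/kT) = e^(−0) + e^(−4.41176) = 1.00000 + 0.0121338 = 1.01213.
⟨E⟩ = Σ EᵢPᵢ = 0.0719303 ε.
S/k_B = ln Z + ⟨E⟩/kT = ln(1.01213) + 0.0719303/1.36 = 0.0120570 + 0.0528899 = 0.06495.

0.06495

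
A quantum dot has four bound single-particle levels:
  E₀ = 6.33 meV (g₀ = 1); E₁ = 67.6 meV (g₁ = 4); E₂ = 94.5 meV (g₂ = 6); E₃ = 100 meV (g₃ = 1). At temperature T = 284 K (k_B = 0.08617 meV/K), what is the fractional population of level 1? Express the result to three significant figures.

0.216

k_BT = 0.08617 × 284 K = 24.472 meV.
Eᵢ/kT = 0.25866, 2.7623, 3.8616, 4.0863.
Z = Σ gᵢe^(−Eᵢ/kT) = 1·e^(−0.25866) + 4·e^(−2.7623) + 6·e^(−3.8616) + 1·e^(−4.0863) = 0.77209 + 0.25259 + 0.12621 + 0.016801 = 1.1677.
P₁ = g₁ e^(−E₁/kT) / Z = 0.25259/1.1677 = 0.216.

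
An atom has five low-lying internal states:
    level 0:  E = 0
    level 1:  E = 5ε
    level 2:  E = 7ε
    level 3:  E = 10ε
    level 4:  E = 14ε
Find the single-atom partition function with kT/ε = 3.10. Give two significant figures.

Eᵢ/kT = 0, 1.613, 2.258, 3.226, 4.516.
Z = Σ e^(−Eᵢ/kT) = e^(−0) + e^(−1.613) + e^(−2.258) + e^(−3.226) + e^(−4.516) = 1.000 + 0.1993 + 0.1046 + 0.03972 + 0.01093 = 1.355.

Z = 1.4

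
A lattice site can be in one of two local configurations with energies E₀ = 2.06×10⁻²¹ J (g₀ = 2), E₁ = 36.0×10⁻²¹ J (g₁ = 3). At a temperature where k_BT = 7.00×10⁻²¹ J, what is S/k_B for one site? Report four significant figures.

0.7612

Eᵢ/kT = 0.294286, 5.14286.
Z = Σ gᵢe^(−Eᵢ/kT) = 2·e^(−0.294286) + 3·e^(−5.14286) = 1.49013 + 0.0175229 = 1.50765.
⟨E⟩ = Σ EᵢPᵢ = 2.45448 ×10⁻²¹ J.
S/k_B = ln Z + ⟨E⟩/kT = ln(1.50765) + 2.45448/7.00 = 0.410552 + 0.350640 = 0.7612.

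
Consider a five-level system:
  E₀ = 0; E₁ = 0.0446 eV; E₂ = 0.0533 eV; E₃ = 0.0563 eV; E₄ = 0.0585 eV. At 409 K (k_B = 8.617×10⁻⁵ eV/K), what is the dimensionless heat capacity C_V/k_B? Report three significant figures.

0.561

k_BT = 8.617×10⁻⁵ × 409 K = 0.035244 eV.
Eᵢ/kT = 0, 1.2655, 1.5123, 1.5974, 1.6599.
Z = Σ e^(−Eᵢ/kT) = e^(−0) + e^(−1.2655) + e^(−1.5123) + e^(−1.5974) + e^(−1.6599) = 1.0000 + 0.28210 + 0.22040 + 0.20242 + 0.19016 = 1.8951.
⟨E⟩ = 0.024721 eV, ⟨E²⟩ = 0.0013085 eV².
C_V/k_B = (⟨E²⟩ − ⟨E⟩²)/(kT)² = (0.0013085 − 0.00061113)/0.0012421 = 0.561.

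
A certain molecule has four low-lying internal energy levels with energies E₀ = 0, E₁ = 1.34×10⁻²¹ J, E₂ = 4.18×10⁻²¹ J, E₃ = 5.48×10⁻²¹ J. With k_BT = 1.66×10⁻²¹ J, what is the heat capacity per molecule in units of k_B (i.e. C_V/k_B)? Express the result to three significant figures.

Eᵢ/kT = 0, 0.80723, 2.5181, 3.3012.
Z = Σ e^(−Eᵢ/kT) = e^(−0) + e^(−0.80723) + e^(−2.5181) + e^(−3.3012) = 1.0000 + 0.44609 + 0.080613 + 0.036839 = 1.5635.
⟨E⟩ = 0.72696, ⟨E²⟩ = 2.1207.
C_V/k_B = (⟨E²⟩ − ⟨E⟩²)/(kT)² = (2.1207 − 0.52847)/2.7556 = 0.578.

0.578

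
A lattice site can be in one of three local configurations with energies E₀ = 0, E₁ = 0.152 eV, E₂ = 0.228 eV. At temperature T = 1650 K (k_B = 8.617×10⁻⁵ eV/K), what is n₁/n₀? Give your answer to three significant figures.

0.343

k_BT = 8.617×10⁻⁵ × 1650 K = 0.14218 eV.
n₁/n₀ = exp[−(E₁−E₀)/kT] = exp(−(0.152 eV)/(0.14218 eV)) = exp(-1.0691) = 0.343.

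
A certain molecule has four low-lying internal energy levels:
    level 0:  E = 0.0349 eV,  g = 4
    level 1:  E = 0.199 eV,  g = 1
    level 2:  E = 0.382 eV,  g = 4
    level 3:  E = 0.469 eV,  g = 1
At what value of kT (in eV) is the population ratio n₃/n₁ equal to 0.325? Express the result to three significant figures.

n₃/n₁ = (g₃/g₁) exp[−(E₃−E₁)/kT] = 0.325.
⇒ (E₃−E₁)/kT = ln((1/1)/0.325) = ln(3.0769) = 1.1239.
kT = 0.270 eV / 1.1239 = 0.240 eV.

0.240 eV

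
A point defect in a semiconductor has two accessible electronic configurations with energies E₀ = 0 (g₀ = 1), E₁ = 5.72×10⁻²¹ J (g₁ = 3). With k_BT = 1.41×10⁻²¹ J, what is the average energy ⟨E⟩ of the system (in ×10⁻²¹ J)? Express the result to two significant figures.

0.28 ×10⁻²¹ J

Eᵢ/kT = 0, 4.057.
Z = Σ gᵢe^(−Eᵢ/kT) = 1·e^(−0) + 3·e^(−4.057) = 1.000 + 0.05190 = 1.052.
⟨E⟩ = Σ Eᵢ gᵢe^(−Eᵢ/kT) / Z = (0·1.000 + 5.72·0.05190) / 1.052 = 0.28 ×10⁻²¹ J.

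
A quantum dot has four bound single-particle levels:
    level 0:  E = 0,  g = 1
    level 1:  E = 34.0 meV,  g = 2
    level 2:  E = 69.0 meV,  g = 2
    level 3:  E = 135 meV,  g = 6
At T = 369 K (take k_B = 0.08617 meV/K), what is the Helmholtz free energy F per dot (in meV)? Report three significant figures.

k_BT = 0.08617 × 369 K = 31.797 meV.
Eᵢ/kT = 0, 1.0693, 2.1700, 4.2457.
Z = Σ gᵢe^(−Eᵢ/kT) = 1·e^(−0) + 2·e^(−1.0693) + 2·e^(−2.1700) + 6·e^(−4.2457) = 1.0000 + 0.68650 + 0.22836 + 0.085954 = 2.0008.
F = −kT ln Z = −31.797 × ln(2.0008) = −31.797 × 0.69355 = -22.1 meV.

-22.1 meV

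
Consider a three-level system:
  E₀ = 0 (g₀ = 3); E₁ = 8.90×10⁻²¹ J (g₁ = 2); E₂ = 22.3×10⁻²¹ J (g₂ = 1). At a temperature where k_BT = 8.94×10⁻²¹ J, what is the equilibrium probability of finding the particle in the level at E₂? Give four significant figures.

0.02160

Eᵢ/kT = 0, 0.995526, 2.49441.
Z = Σ gᵢe^(−Eᵢ/kT) = 3·e^(−0) + 2·e^(−0.995526) + 1·e^(−2.49441) = 3.00000 + 0.739058 + 0.0825451 = 3.82160.
P₂ = g₂ e^(−E₂/kT) / Z = 0.0825451/3.82160 = 0.02160.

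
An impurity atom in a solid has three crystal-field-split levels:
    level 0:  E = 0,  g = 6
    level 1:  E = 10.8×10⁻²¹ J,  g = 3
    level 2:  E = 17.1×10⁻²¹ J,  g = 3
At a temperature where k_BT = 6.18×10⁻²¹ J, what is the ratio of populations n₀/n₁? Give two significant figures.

11

n₀/n₁ = (g₀/g₁) exp[−(E₀−E₁)/kT] = (6/3) × exp(−(-10.8 ×10⁻²¹ J)/(6.18 ×10⁻²¹ J)) = (6/3) × exp(1.748) = 11.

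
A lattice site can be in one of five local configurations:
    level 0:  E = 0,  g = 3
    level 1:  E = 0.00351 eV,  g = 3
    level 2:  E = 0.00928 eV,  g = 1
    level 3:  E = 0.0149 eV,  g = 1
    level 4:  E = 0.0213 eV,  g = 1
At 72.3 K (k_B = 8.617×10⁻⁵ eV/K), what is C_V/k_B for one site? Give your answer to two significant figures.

0.28

k_BT = 8.617×10⁻⁵ × 72.3 K = 0.006230 eV.
Eᵢ/kT = 0, 0.5634, 1.490, 2.392, 3.419.
Z = Σ gᵢe^(−Eᵢ/kT) = 3·e^(−0) + 3·e^(−0.5634) + 1·e^(−1.490) + 1·e^(−2.392) + 1·e^(−3.419) = 3.000 + 1.708 + 0.2254 + 0.09145 + 0.03275 = 5.058.
⟨E⟩ = 0.002006 eV, ⟨E²⟩ = 0.00001495 eV².
C_V/k_B = (⟨E²⟩ − ⟨E⟩²)/(kT)² = (0.00001495 − 0.000004024)/0.00003881 = 0.28.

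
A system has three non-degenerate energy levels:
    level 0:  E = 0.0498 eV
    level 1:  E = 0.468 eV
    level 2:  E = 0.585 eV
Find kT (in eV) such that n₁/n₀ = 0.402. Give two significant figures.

n₁/n₀ = exp[−(E₁−E₀)/kT] = 0.402.
⇒ (E₁−E₀)/kT = ln(1/0.402) = ln(2.488) = 0.9115.
kT = 0.4182 eV / 0.9115 = 0.46 eV.

0.46 eV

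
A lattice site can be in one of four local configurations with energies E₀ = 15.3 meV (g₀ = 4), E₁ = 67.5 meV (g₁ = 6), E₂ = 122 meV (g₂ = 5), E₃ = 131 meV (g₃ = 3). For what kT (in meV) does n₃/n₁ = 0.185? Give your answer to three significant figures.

n₃/n₁ = (g₃/g₁) exp[−(E₃−E₁)/kT] = 0.185.
⇒ (E₃−E₁)/kT = ln((3/6)/0.185) = ln(2.7027) = 0.99425.
kT = 63.5 meV / 0.99425 = 63.9 meV.

63.9 meV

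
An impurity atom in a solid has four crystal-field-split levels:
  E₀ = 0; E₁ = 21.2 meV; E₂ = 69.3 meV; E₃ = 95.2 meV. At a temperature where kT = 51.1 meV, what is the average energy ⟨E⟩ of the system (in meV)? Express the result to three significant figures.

22.5 meV

Eᵢ/kT = 0, 0.41487, 1.3562, 1.8630.
Z = Σ e^(−Eᵢ/kT) = e^(−0) + e^(−0.41487) + e^(−1.3562) + e^(−1.8630) = 1.0000 + 0.66043 + 0.25764 + 0.15521 = 2.0733.
⟨E⟩ = Σ Eᵢ e^(−Eᵢ/kT) / Z = (0·1.0000 + 21.2·0.66043 + 69.3·0.25764 + 95.2·0.15521) / 2.0733 = 22.5 meV.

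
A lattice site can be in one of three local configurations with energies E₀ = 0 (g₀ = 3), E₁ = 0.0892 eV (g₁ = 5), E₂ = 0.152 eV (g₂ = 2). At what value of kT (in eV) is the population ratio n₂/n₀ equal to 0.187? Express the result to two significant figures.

0.12 eV

n₂/n₀ = (g₂/g₀) exp[−(E₂−E₀)/kT] = 0.187.
⇒ (E₂−E₀)/kT = ln((2/3)/0.187) = ln(3.565) = 1.271.
kT = 0.152 eV / 1.271 = 0.12 eV.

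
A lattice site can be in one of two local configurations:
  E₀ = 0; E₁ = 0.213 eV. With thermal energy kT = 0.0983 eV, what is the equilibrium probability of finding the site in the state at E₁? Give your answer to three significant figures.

0.103

Eᵢ/kT = 0, 2.1668.
Z = Σ e^(−Eᵢ/kT) = e^(−0) + e^(−2.1668) = 1.0000 + 0.11454 = 1.1145.
P₁ = e^(−E₁/kT) / Z = 0.11454/1.1145 = 0.103.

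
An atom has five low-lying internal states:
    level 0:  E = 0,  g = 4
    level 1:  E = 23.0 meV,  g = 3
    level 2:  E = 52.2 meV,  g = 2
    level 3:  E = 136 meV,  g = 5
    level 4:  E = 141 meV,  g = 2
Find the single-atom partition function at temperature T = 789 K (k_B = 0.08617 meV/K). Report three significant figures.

k_BT = 0.08617 × 789 K = 67.988 meV.
Eᵢ/kT = 0, 0.33829, 0.76778, 2.0004, 2.0739.
Z = Σ gᵢe^(−Eᵢ/kT) = 4·e^(−0) + 3·e^(−0.33829) + 2·e^(−0.76778) + 5·e^(−2.0004) + 2·e^(−2.0739) = 4.0000 + 2.1390 + 0.92808 + 0.67641 + 0.25139 = 7.9949.

Z = 7.99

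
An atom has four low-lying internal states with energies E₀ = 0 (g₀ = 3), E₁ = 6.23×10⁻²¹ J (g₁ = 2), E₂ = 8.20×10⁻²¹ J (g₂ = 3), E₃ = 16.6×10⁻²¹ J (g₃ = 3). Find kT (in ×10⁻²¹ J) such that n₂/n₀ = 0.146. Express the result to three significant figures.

4.26 ×10⁻²¹ J

n₂/n₀ = (g₂/g₀) exp[−(E₂−E₀)/kT] = 0.146.
⇒ (E₂−E₀)/kT = ln((3/3)/0.146) = ln(6.8493) = 1.9241.
kT = 8.20 ×10⁻²¹ J / 1.9241 = 4.26 ×10⁻²¹ J.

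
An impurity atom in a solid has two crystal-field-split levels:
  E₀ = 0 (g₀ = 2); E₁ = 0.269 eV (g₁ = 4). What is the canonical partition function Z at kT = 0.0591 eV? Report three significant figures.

Z = 2.04

Eᵢ/kT = 0, 4.5516.
Z = Σ gᵢe^(−Eᵢ/kT) = 2·e^(−0) + 4·e^(−4.5516) = 2.0000 + 0.042201 = 2.0422.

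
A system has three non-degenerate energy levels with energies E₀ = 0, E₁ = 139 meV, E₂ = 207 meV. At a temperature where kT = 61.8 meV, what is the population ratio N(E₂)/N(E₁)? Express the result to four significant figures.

0.3328

n₂/n₁ = exp[−(E₂−E₁)/kT] = exp(−(68 meV)/(61.8 meV)) = exp(-1.10032) = 0.3328.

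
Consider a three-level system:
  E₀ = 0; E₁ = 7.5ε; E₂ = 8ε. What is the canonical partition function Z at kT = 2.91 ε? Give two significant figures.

Z = 1.1

Eᵢ/kT = 0, 2.577, 2.749.
Z = Σ e^(−Eᵢ/kT) = e^(−0) + e^(−2.577) + e^(−2.749) = 1.000 + 0.07600 + 0.06399 = 1.140.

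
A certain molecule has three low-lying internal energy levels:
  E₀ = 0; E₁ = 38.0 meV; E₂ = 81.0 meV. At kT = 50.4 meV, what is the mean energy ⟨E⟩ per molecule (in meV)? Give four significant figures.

Eᵢ/kT = 0, 0.753968, 1.60714.
Z = Σ e^(−Eᵢ/kT) = e^(−0) + e^(−0.753968) + e^(−1.60714) = 1.00000 + 0.470496 + 0.200460 = 1.67096.
⟨E⟩ = Σ Eᵢ e^(−Eᵢ/kT) / Z = (0·1.00000 + 38.0·0.470496 + 81.0·0.200460) / 1.67096 = 20.42 meV.

20.42 meV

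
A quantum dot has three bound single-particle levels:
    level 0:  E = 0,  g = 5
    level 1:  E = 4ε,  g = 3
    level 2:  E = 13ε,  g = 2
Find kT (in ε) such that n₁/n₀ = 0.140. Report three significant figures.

2.75 ε

n₁/n₀ = (g₁/g₀) exp[−(E₁−E₀)/kT] = 0.140.
⇒ (E₁−E₀)/kT = ln((3/5)/0.140) = ln(4.2857) = 1.4553.
kT = 4ε / 1.4553 = 2.75 ε.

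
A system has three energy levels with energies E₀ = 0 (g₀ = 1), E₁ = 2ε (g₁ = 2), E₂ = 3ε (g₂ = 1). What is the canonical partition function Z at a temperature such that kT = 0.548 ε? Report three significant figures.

Eᵢ/kT = 0, 3.6496, 5.4745.
Z = Σ gᵢe^(−Eᵢ/kT) = 1·e^(−0) + 2·e^(−3.6496) + 1·e^(−5.4745) = 1.0000 + 0.052003 + 0.0041923 = 1.0562.

Z = 1.06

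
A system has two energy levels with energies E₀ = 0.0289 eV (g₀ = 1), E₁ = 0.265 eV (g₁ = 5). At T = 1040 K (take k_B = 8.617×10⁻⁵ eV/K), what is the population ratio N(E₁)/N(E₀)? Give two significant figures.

k_BT = 8.617×10⁻⁵ × 1040 K = 0.08962 eV.
n₁/n₀ = (g₁/g₀) exp[−(E₁−E₀)/kT] = (5/1) × exp(−(0.2361 eV)/(0.08962 eV)) = (5/1) × exp(-2.634) = 0.36.

0.36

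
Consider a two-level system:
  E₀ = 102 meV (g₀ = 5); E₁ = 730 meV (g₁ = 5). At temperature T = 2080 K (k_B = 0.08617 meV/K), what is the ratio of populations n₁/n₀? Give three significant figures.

k_BT = 0.08617 × 2080 K = 179.23 meV.
n₁/n₀ = (g₁/g₀) exp[−(E₁−E₀)/kT] = (5/5) × exp(−(628 meV)/(179.23 meV)) = (5/5) × exp(-3.5039) = 0.0301.

0.0301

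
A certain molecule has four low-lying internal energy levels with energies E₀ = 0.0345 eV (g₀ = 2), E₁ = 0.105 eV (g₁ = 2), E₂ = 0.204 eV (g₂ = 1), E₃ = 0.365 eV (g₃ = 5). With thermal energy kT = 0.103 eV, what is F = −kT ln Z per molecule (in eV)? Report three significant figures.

Eᵢ/kT = 0.33495, 1.0194, 1.9806, 3.5437.
Z = Σ gᵢe^(−Eᵢ/kT) = 2·e^(−0.33495) + 2·e^(−1.0194) + 1·e^(−1.9806) + 5·e^(−3.5437) = 1.4307 + 0.72162 + 0.13799 + 0.14453 = 2.4348.
F = −kT ln Z = −0.103 × ln(2.4348) = −0.103 × 0.88986 = -0.0917 eV.

-0.0917 eV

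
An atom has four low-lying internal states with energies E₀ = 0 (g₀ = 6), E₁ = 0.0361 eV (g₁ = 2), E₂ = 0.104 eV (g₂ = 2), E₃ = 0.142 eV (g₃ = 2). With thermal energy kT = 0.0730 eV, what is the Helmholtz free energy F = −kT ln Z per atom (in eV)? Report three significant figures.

Eᵢ/kT = 0, 0.49452, 1.4247, 1.9452.
Z = Σ gᵢe^(−Eᵢ/kT) = 6·e^(−0) + 2·e^(−0.49452) + 2·e^(−1.4247) + 2·e^(−1.9452) = 6.0000 + 1.2197 + 0.48116 + 0.28592 = 7.9868.
F = −kT ln Z = −0.0730 × ln(7.9868) = −0.0730 × 2.0778 = -0.152 eV.

-0.152 eV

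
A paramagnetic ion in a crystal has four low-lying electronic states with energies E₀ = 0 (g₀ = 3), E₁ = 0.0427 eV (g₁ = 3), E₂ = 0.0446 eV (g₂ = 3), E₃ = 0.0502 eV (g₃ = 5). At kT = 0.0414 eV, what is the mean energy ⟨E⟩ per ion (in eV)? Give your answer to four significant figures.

0.02522 eV

Eᵢ/kT = 0, 1.03140, 1.07729, 1.21256.
Z = Σ gᵢe^(−Eᵢ/kT) = 3·e^(−0) + 3·e^(−1.03140) + 3·e^(−1.07729) + 5·e^(−1.21256) = 3.00000 + 1.06952 + 1.02155 + 1.48717 = 6.57824.
⟨E⟩ = Σ Eᵢ gᵢe^(−Eᵢ/kT) / Z = (0·3.00000 + 0.0427·1.06952 + 0.0446·1.02155 + 0.0502·1.48717) / 6.57824 = 0.02522 eV.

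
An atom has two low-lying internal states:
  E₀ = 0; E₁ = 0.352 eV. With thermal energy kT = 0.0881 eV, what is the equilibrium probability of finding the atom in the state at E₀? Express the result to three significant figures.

Eᵢ/kT = 0, 3.9955.
Z = Σ e^(−Eᵢ/kT) = e^(−0) + e^(−3.9955) = 1.0000 + 0.018398 = 1.0184.
P₀ = e^(−E₀/kT) / Z = 1.0000/1.0184 = 0.982.

0.982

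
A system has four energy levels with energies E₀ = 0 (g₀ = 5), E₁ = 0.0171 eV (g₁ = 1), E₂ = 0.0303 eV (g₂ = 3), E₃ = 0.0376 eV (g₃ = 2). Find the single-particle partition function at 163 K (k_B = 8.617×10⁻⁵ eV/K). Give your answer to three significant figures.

Z = 5.78

k_BT = 8.617×10⁻⁵ × 163 K = 0.014046 eV.
Eᵢ/kT = 0, 1.2174, 2.1572, 2.6769.
Z = Σ gᵢe^(−Eᵢ/kT) = 5·e^(−0) + 1·e^(−1.2174) + 3·e^(−2.1572) + 2·e^(−2.6769) = 5.0000 + 0.29600 + 0.34695 + 0.13755 = 5.7805.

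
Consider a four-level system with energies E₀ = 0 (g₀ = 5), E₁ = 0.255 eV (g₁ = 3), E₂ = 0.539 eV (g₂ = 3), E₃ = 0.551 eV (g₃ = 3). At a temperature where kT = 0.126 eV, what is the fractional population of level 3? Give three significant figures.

Eᵢ/kT = 0, 2.0238, 4.2778, 4.3730.
Z = Σ gᵢe^(−Eᵢ/kT) = 5·e^(−0) + 3·e^(−2.0238) + 3·e^(−4.2778) + 3·e^(−4.3730) = 5.0000 + 0.39646 + 0.041619 + 0.037840 = 5.4759.
P₃ = g₃ e^(−E₃/kT) / Z = 0.037840/5.4759 = 0.00691.

0.00691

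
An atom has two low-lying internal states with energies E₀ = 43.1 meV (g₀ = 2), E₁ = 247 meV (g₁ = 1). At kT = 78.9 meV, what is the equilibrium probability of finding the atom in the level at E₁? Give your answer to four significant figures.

0.03635

Eᵢ/kT = 0.546261, 3.13054.
Z = Σ gᵢe^(−Eᵢ/kT) = 2·e^(−0.546261) + 1·e^(−3.13054) = 1.15822 + 0.0436942 = 1.20191.
P₁ = g₁ e^(−E₁/kT) / Z = 0.0436942/1.20191 = 0.03635.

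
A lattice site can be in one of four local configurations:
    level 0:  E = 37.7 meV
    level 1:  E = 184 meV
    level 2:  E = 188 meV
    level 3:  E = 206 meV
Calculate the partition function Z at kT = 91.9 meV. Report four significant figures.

Z = 1.034

Eᵢ/kT = 0.410229, 2.00218, 2.04570, 2.24157.
Z = Σ e^(−Eᵢ/kT) = e^(−0.410229) + e^(−2.00218) + e^(−2.04570) + e^(−2.24157) = 0.663498 + 0.135041 + 0.129290 + 0.106291 = 1.03412.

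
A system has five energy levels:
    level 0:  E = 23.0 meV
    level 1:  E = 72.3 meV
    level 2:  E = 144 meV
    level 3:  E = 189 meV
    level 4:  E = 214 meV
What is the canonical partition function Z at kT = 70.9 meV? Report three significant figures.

Z = 1.33

Eᵢ/kT = 0.32440, 1.0197, 2.0310, 2.6657, 3.0183.
Z = Σ e^(−Eᵢ/kT) = e^(−0.32440) + e^(−1.0197) + e^(−2.0310) + e^(−2.6657) + e^(−3.0183) = 0.72296 + 0.36070 + 0.13120 + 0.069551 + 0.048884 = 1.3333.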